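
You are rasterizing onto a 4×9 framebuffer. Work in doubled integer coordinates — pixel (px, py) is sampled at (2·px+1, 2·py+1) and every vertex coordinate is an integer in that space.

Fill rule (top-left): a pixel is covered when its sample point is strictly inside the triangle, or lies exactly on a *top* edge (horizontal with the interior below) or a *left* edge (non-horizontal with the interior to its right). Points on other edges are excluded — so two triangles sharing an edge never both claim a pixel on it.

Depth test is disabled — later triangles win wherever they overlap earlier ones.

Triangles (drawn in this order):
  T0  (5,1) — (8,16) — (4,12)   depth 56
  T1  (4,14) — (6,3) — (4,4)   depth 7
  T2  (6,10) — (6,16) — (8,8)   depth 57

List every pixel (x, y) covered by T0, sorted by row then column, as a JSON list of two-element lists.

T0:
  2·area = 48
  edge (5, 1)→(8, 16): d=(3,15) right/bottom  bias=-1
  edge (8, 16)→(4, 12): d=(-4,-4) top-left  bias=+0
  edge (4, 12)→(5, 1): d=(1,-11) top-left  bias=+0
    (2,0)@(5, 1): e=[0,48,0] → .  [on edge]
    (2,1)@(5, 3): e=[6,40,2] → X
    (3,1)@(7, 3): e=[-24,48,24] → .
    (2,2)@(5, 5): e=[12,32,4] → X
    (3,2)@(7, 5): e=[-18,40,26] → .
    (2,3)@(5, 7): e=[18,24,6] → X
    (3,3)@(7, 7): e=[-12,32,28] → .
    (0,4)@(1, 9): e=[84,0,-36] → .  [on edge]
    (2,4)@(5, 9): e=[24,16,8] → X
    (3,4)@(7, 9): e=[-6,24,30] → .
    (1,5)@(3, 11): e=[60,0,-12] → .  [on edge]
    (2,5)@(5, 11): e=[30,8,10] → X
    (3,5)@(7, 11): e=[0,16,32] → .  [on edge]
    (2,6)@(5, 13): e=[36,0,12] → X  [on edge]
    (3,7)@(7, 15): e=[12,0,36] → X  [on edge]
  covered (8 px):
    . . . .
    . . X .
    . . X .
    . . X .
    . . X .
    . . X .
    . . X X
    . . . X
    . . . .
T1:
  2·area = 20  (B↔C swapped to make it positive)
  edge (4, 14)→(4, 4): d=(0,-10) top-left  bias=+0
  edge (4, 4)→(6, 3): d=(2,-1) top-left  bias=+0
  edge (6, 3)→(4, 14): d=(-2,11) right/bottom  bias=-1
    (2,2)@(5, 5): e=[10,3,7] → X
    (3,2)@(7, 5): e=[30,5,-15] → .
    (2,3)@(5, 7): e=[10,7,3] → X
    (3,3)@(7, 7): e=[30,9,-19] → .
    (2,4)@(5, 9): e=[10,11,-1] → .
  covered (2 px):
    . . . .
    . . . .
    . . X .
    . . X .
    . . . .
    . . . .
    . . . .
    . . . .
    . . . .
T2:
  2·area = 12  (B↔C swapped to make it positive)
  edge (6, 10)→(8, 8): d=(2,-2) top-left  bias=+0
  edge (8, 8)→(6, 16): d=(-2,8) right/bottom  bias=-1
  edge (6, 16)→(6, 10): d=(0,-6) top-left  bias=+0
    (3,4)@(7, 9): e=[0,6,6] → X  [on edge]
    (2,5)@(5, 11): e=[0,18,-6] → .  [on edge]
    (3,5)@(7, 11): e=[4,2,6] → X
    (1,6)@(3, 13): e=[0,30,-18] → .  [on edge]
    (3,6)@(7, 13): e=[8,-2,6] → .
    (0,7)@(1, 15): e=[0,42,-30] → .  [on edge]
  covered (2 px):
    . . . .
    . . . .
    . . . .
    . . . .
    . . . X
    . . . X
    . . . .
    . . . .
    . . . .

Final: [[2,1],[2,2],[2,3],[2,4],[2,5],[2,6],[3,6],[3,7]]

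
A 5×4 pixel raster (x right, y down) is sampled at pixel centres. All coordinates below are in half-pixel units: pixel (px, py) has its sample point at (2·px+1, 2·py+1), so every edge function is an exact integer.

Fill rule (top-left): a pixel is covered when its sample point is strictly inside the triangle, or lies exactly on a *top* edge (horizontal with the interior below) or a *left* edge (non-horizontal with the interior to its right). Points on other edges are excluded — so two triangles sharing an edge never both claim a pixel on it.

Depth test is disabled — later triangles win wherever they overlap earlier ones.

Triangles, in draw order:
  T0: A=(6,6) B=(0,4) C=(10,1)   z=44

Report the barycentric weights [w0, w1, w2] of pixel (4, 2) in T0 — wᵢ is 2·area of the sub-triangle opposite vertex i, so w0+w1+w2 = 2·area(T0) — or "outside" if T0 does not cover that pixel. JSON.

T0:
  2·area = 38
  edge (6, 6)→(0, 4): d=(-6,-2) top-left  bias=+0
  edge (0, 4)→(10, 1): d=(10,-3) top-left  bias=+0
  edge (10, 1)→(6, 6): d=(-4,5) right/bottom  bias=-1
    (2,1)@(5, 3): e=[16,5,17] → X
    (3,1)@(7, 3): e=[20,11,7] → X
    (4,1)@(9, 3): e=[24,17,-3] → .
    (1,2)@(3, 5): e=[0,19,19] → X  [on edge]
    (3,2)@(7, 5): e=[8,31,-1] → .
    (1,3)@(3, 7): e=[-12,39,11] → .
    (2,3)@(5, 7): e=[-8,45,1] → .
    (4,3)@(9, 7): e=[0,57,-19] → .  [on edge]
  covered (4 px):
    . . . . .
    . . X X .
    . X X . .
    . . . . .

Final: "outside"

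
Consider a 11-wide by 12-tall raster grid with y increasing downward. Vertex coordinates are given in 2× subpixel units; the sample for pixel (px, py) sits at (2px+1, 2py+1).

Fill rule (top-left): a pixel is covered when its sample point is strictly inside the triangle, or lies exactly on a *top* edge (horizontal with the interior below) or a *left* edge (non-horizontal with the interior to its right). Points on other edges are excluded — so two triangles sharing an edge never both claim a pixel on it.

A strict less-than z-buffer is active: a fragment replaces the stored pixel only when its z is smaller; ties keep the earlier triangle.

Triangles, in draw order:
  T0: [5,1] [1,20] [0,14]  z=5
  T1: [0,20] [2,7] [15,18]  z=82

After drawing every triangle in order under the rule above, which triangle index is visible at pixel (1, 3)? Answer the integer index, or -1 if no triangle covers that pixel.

T0:
  2·area = 43
  edge (5, 1)→(1, 20): d=(-4,19) right/bottom  bias=-1
  edge (1, 20)→(0, 14): d=(-1,-6) top-left  bias=+0
  edge (0, 14)→(5, 1): d=(5,-13) top-left  bias=+0
    (2,0)@(5, 1): e=[0,43,0] → ·  [on edge]
    (1,3)@(3, 7): e=[14,25,4] → #
    (2,3)@(5, 7): e=[-24,37,30] → ·
    (1,4)@(3, 9): e=[6,23,14] → #
    (2,4)@(5, 9): e=[-32,35,40] → ·
    (1,5)@(3, 11): e=[-2,21,24] → ·
    (0,6)@(1, 13): e=[28,7,8] → #
    (1,6)@(3, 13): e=[-10,19,34] → ·
    (0,7)@(1, 15): e=[20,5,18] → #
    (1,7)@(3, 15): e=[-18,17,44] → ·
    (0,8)@(1, 17): e=[12,3,28] → #
    (1,8)@(3, 17): e=[-26,15,54] → ·
  covered (6 px):
    · · · · · · · · · · ·
    · · · · · · · · · · ·
    · · · · · · · · · · ·
    · # · · · · · · · · ·
    · # · · · · · · · · ·
    · · · · · · · · · · ·
    # · · · · · · · · · ·
    # · · · · · · · · · ·
    # · · · · · · · · · ·
    # · · · · · · · · · ·
    · · · · · · · · · · ·
    · · · · · · · · · · ·
T1:
  2·area = 191
  edge (0, 20)→(2, 7): d=(2,-13) top-left  bias=+0
  edge (2, 7)→(15, 18): d=(13,11) right/bottom  bias=-1
  edge (15, 18)→(0, 20): d=(-15,2) right/bottom  bias=-1
    (1,4)@(3, 9): e=[17,15,159] → #
    (2,4)@(5, 9): e=[43,-7,155] → ·
    (1,5)@(3, 11): e=[21,41,129] → #
    (2,5)@(5, 11): e=[47,19,125] → #
    (3,5)@(7, 11): e=[73,-3,121] → ·
    (1,6)@(3, 13): e=[25,67,99] → #
    (3,6)@(7, 13): e=[77,23,91] → #
    (4,6)@(9, 13): e=[103,1,87] → #
    (5,6)@(11, 13): e=[129,-21,83] → ·
    (0,7)@(1, 15): e=[3,115,73] → #
    (5,7)@(11, 15): e=[133,5,53] → #
    (6,7)@(13, 15): e=[159,-17,49] → ·
  covered (24 px):
    · · · · · · · · · · ·
    · · · · · · · · · · ·
    · · · · · · · · · · ·
    · · · · · · · · · · ·
    · # · · · · · · · · ·
    · # # · · · · · · · ·
    · # # # # · · · · · ·
    # # # # # # · · · · ·
    # # # # # # # · · · ·
    # # # # · · · · · · ·
    · · · · · · · · · · ·
    · · · · · · · · · · ·

Z-buffer (winner per pixel, '.' = empty):
  . . . . . . . . . . .
  . . . . . . . . . . .
  . . . . . . . . . . .
  . 0 . . . . . . . . .
  . 0 . . . . . . . . .
  . 1 1 . . . . . . . .
  0 1 1 1 1 . . . . . .
  0 1 1 1 1 1 . . . . .
  0 1 1 1 1 1 1 . . . .
  0 1 1 1 . . . . . . .
  . . . . . . . . . . .
  . . . . . . . . . . .

Answer: 0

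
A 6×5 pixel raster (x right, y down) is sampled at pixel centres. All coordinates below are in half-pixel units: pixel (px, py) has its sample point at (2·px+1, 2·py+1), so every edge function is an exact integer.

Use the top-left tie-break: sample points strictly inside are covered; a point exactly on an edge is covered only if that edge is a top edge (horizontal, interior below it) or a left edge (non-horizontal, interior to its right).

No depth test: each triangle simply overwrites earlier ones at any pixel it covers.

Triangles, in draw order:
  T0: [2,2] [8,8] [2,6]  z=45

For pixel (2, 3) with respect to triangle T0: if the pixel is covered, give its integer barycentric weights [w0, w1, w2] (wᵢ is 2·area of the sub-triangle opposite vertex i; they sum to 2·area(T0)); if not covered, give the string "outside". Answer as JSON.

T0:
  2·area = 24
  edge (2, 2)→(8, 8): d=(6,6) right/bottom  bias=-1
  edge (8, 8)→(2, 6): d=(-6,-2) top-left  bias=+0
  edge (2, 6)→(2, 2): d=(0,-4) top-left  bias=+0
    (0,0)@(1, 1): e=[0,28,-4] → ·  [on edge]
    (1,1)@(3, 3): e=[0,20,4] → ·  [on edge]
    (1,2)@(3, 5): e=[12,8,4] → █
    (2,2)@(5, 5): e=[0,12,12] → ·  [on edge]
    (1,3)@(3, 7): e=[24,-4,4] → ·
    (2,3)@(5, 7): e=[12,0,12] → █  [on edge]
    (3,3)@(7, 7): e=[0,4,20] → ·  [on edge]
    (2,4)@(5, 9): e=[24,-12,12] → ·
    (4,4)@(9, 9): e=[0,-4,28] → ·  [on edge]
    (5,4)@(11, 9): e=[-12,0,36] → ·  [on edge]
  covered (2 px):
    · · · · · ·
    · · · · · ·
    · █ · · · ·
    · · █ · · ·
    · · · · · ·

Final: [0,12,12]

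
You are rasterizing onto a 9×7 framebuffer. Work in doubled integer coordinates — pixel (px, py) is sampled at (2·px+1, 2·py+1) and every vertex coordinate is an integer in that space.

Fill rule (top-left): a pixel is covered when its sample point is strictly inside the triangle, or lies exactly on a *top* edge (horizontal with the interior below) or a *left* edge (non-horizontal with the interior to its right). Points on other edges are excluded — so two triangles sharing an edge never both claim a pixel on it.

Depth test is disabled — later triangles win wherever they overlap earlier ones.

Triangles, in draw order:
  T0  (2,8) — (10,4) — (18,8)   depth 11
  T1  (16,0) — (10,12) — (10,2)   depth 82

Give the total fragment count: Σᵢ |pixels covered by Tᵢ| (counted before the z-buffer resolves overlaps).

T0:
  2·area = 64
  edge (2, 8)→(10, 4): d=(8,-4) top-left  bias=+0
  edge (10, 4)→(18, 8): d=(8,4) right/bottom  bias=-1
  edge (18, 8)→(2, 8): d=(-16,0) right/bottom  bias=-1
    (4,2)@(9, 5): e=[4,12,48] → #
    (5,2)@(11, 5): e=[12,4,48] → #
    (6,2)@(13, 5): e=[20,-4,48] → ·
    (2,3)@(5, 7): e=[4,44,16] → #
    (3,3)@(7, 7): e=[12,36,16] → #
    (6,3)@(13, 7): e=[36,12,16] → #
    (7,3)@(15, 7): e=[44,4,16] → #
    (8,3)@(17, 7): e=[52,-4,16] → ·
    (2,4)@(5, 9): e=[20,60,-16] → ·
    (3,4)@(7, 9): e=[28,52,-16] → ·
    (4,4)@(9, 9): e=[36,44,-16] → ·
    (5,4)@(11, 9): e=[44,36,-16] → ·
  covered (8 px):
    · · · · · · · · ·
    · · · · · · · · ·
    · · · · # # · · ·
    · · # # # # # # ·
    · · · · · · · · ·
    · · · · · · · · ·
    · · · · · · · · ·
T1:
  2·area = 60
  edge (16, 0)→(10, 12): d=(-6,12) right/bottom  bias=-1
  edge (10, 12)→(10, 2): d=(0,-10) top-left  bias=+0
  edge (10, 2)→(16, 0): d=(6,-2) top-left  bias=+0
    (6,0)@(13, 1): e=[30,30,0] → #  [on edge]
    (7,0)@(15, 1): e=[6,50,4] → #
    (8,0)@(17, 1): e=[-18,70,8] → ·
    (3,1)@(7, 3): e=[90,-30,0] → ·  [on edge]
    (5,1)@(11, 3): e=[42,10,8] → #
    (7,1)@(15, 3): e=[-6,50,16] → ·
    (0,2)@(1, 5): e=[150,-90,0] → ·  [on edge]
    (5,2)@(11, 5): e=[30,10,20] → #
    (7,2)@(15, 5): e=[-18,50,28] → ·
    (5,3)@(11, 7): e=[18,10,32] → #
    (6,3)@(13, 7): e=[-6,30,36] → ·
    (5,4)@(11, 9): e=[6,10,44] → #
  covered (8 px):
    · · · · · · # # ·
    · · · · · # # · ·
    · · · · · # # · ·
    · · · · · # · · ·
    · · · · · # · · ·
    · · · · · · · · ·
    · · · · · · · · ·

Result: 16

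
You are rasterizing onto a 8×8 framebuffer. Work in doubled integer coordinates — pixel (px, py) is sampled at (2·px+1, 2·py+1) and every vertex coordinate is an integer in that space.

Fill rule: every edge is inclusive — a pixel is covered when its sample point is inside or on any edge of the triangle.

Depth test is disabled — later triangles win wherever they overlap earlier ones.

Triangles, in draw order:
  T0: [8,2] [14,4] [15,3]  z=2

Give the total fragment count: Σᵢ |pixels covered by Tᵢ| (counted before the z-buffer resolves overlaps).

T0:
  2·area = 8  (B↔C swapped to make it positive)
  edge (8, 2)→(15, 3): d=(7,1) inclusive
  edge (15, 3)→(14, 4): d=(-1,1) inclusive
  edge (14, 4)→(8, 2): d=(-6,-2) inclusive
    (0,0)@(1, 1): e=[0,16,-8] → ·  [on edge]
    (2,0)@(5, 1): e=[-4,12,0] → ·  [on edge]
    (5,1)@(11, 3): e=[4,4,0] → #  [on edge]
    (6,1)@(13, 3): e=[2,2,4] → #
    (7,1)@(15, 3): e=[0,0,8] → #  [on edge]
    (5,2)@(11, 5): e=[18,2,-12] → ·
    (6,2)@(13, 5): e=[16,0,-8] → ·  [on edge]
    (7,2)@(15, 5): e=[14,-2,-4] → ·
    (5,3)@(11, 7): e=[32,0,-24] → ·  [on edge]
    (4,4)@(9, 9): e=[48,0,-40] → ·  [on edge]
    (3,5)@(7, 11): e=[64,0,-56] → ·  [on edge]
    (2,6)@(5, 13): e=[80,0,-72] → ·  [on edge]
    (1,7)@(3, 15): e=[96,0,-88] → ·  [on edge]
  covered (3 px):
    · · · · · · · ·
    · · · · · # # #
    · · · · · · · ·
    · · · · · · · ·
    · · · · · · · ·
    · · · · · · · ·
    · · · · · · · ·
    · · · · · · · ·

Final: 3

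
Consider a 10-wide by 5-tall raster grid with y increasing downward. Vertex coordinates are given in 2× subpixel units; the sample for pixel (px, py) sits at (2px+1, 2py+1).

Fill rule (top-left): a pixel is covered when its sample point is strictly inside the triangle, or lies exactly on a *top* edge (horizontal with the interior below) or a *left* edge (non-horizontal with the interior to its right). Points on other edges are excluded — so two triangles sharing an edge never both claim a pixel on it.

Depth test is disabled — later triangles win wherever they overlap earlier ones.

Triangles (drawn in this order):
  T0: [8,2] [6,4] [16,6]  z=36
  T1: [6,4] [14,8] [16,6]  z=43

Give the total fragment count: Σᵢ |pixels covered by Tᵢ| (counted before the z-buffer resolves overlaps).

T0:
  2·area = 24  (B↔C swapped to make it positive)
  edge (8, 2)→(16, 6): d=(8,4) right/bottom  bias=-1
  edge (16, 6)→(6, 4): d=(-10,-2) top-left  bias=+0
  edge (6, 4)→(8, 2): d=(2,-2) top-left  bias=+0
    (4,0)@(9, 1): e=[-12,36,0] → ·  [on edge]
    (0,1)@(1, 3): e=[36,0,-12] → ·  [on edge]
    (3,1)@(7, 3): e=[12,12,0] → #  [on edge]
    (4,1)@(9, 3): e=[4,16,4] → #
    (5,1)@(11, 3): e=[-4,20,8] → ·
    (2,2)@(5, 5): e=[36,-12,0] → ·  [on edge]
    (3,2)@(7, 5): e=[28,-8,4] → ·
    (4,2)@(9, 5): e=[20,-4,8] → ·
    (5,2)@(11, 5): e=[12,0,12] → #  [on edge]
    (6,2)@(13, 5): e=[4,4,16] → #
    (7,2)@(15, 5): e=[-4,8,20] → ·
    (1,3)@(3, 7): e=[60,-36,0] → ·  [on edge]
    (0,4)@(1, 9): e=[84,-60,0] → ·  [on edge]
  covered (4 px):
    · · · · · · · · · ·
    · · · # # · · · · ·
    · · · · · # # · · ·
    · · · · · · · · · ·
    · · · · · · · · · ·
T1:
  2·area = 24  (B↔C swapped to make it positive)
  edge (6, 4)→(16, 6): d=(10,2) right/bottom  bias=-1
  edge (16, 6)→(14, 8): d=(-2,2) right/bottom  bias=-1
  edge (14, 8)→(6, 4): d=(-8,-4) top-left  bias=+0
    (0,1)@(1, 3): e=[0,36,-12] → ·  [on edge]
    (9,1)@(19, 3): e=[-36,0,60] → ·  [on edge]
    (4,2)@(9, 5): e=[4,16,4] → #
    (5,2)@(11, 5): e=[0,12,12] → ·  [on edge]
    (8,2)@(17, 5): e=[-12,0,36] → ·  [on edge]
    (4,3)@(9, 7): e=[24,12,-12] → ·
    (6,3)@(13, 7): e=[16,4,4] → #
    (7,3)@(15, 7): e=[12,0,12] → ·  [on edge]
    (6,4)@(13, 9): e=[36,0,-12] → ·  [on edge]
  covered (2 px):
    · · · · · · · · · ·
    · · · · · · · · · ·
    · · · · # · · · · ·
    · · · · · · # · · ·
    · · · · · · · · · ·

Final: 6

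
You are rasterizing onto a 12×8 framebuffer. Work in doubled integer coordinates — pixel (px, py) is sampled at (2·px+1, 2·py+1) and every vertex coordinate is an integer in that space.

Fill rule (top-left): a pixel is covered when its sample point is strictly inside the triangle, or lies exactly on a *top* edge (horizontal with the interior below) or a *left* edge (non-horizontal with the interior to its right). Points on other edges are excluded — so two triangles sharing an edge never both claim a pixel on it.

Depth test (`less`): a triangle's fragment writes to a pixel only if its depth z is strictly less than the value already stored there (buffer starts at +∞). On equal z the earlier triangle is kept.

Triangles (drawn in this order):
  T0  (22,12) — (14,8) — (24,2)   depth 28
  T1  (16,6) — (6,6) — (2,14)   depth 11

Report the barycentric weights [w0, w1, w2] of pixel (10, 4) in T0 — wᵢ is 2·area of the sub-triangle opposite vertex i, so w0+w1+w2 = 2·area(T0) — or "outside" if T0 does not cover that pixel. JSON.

T0:
  2·area = 88
  edge (22, 12)→(14, 8): d=(-8,-4) top-left  bias=+0
  edge (14, 8)→(24, 2): d=(10,-6) top-left  bias=+0
  edge (24, 2)→(22, 12): d=(-2,10) right/bottom  bias=-1
    (11,1)@(23, 3): e=[76,4,8] → █
    (9,2)@(19, 5): e=[44,0,44] → █  [on edge]
    (10,2)@(21, 5): e=[52,12,24] → █
    (8,3)@(17, 7): e=[20,8,60] → █
    (11,3)@(23, 7): e=[44,44,0] → ·  [on edge]
    (8,4)@(17, 9): e=[4,28,56] → █
    (11,4)@(23, 9): e=[28,64,-4] → ·
    (4,5)@(9, 11): e=[-44,0,132] → ·  [on edge]
    (8,5)@(17, 11): e=[-12,48,52] → ·
    (9,5)@(19, 11): e=[-4,60,32] → ·
    (10,5)@(21, 11): e=[4,72,12] → █
    (11,5)@(23, 11): e=[12,84,-8] → ·
  covered (11 px):
    · · · · · · · · · · · ·
    · · · · · · · · · · · █
    · · · · · · · · · █ █ █
    · · · · · · · · █ █ █ ·
    · · · · · · · · █ █ █ ·
    · · · · · · · · · · █ ·
    · · · · · · · · · · · ·
    · · · · · · · · · · · ·
T1:
  2·area = 80  (B↔C swapped to make it positive)
  edge (16, 6)→(2, 14): d=(-14,8) right/bottom  bias=-1
  edge (2, 14)→(6, 6): d=(4,-8) top-left  bias=+0
  edge (6, 6)→(16, 6): d=(10,0) top-left  bias=+0
    (3,3)@(7, 7): e=[58,12,10] → █
    (4,3)@(9, 7): e=[42,28,10] → █
    (5,3)@(11, 7): e=[26,44,10] → █
    (6,3)@(13, 7): e=[10,60,10] → █
    (7,3)@(15, 7): e=[-6,76,10] → ·
    (2,4)@(5, 9): e=[46,4,30] → █
    (5,4)@(11, 9): e=[-2,52,30] → ·
    (6,4)@(13, 9): e=[-18,68,30] → ·
    (2,5)@(5, 11): e=[18,12,50] → █
    (4,5)@(9, 11): e=[-14,44,50] → ·
    (1,6)@(3, 13): e=[6,4,70] → █
    (2,6)@(5, 13): e=[-10,20,70] → ·
  covered (10 px):
    · · · · · · · · · · · ·
    · · · · · · · · · · · ·
    · · · · · · · · · · · ·
    · · · █ █ █ █ · · · · ·
    · · █ █ █ · · · · · · ·
    · · █ █ · · · · · · · ·
    · █ · · · · · · · · · ·
    · · · · · · · · · · · ·

Answer: [52,16,20]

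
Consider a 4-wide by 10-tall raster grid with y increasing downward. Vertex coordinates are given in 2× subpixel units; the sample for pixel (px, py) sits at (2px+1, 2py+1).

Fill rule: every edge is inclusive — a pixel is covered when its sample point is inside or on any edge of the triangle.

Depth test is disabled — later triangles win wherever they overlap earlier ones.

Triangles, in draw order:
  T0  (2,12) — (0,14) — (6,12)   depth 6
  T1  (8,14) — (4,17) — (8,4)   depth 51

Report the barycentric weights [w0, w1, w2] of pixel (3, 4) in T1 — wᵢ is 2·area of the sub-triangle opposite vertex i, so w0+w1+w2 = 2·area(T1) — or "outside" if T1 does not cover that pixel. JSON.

T0:
  2·area = 8  (B↔C swapped to make it positive)
  edge (2, 12)→(6, 12): d=(4,0) inclusive
  edge (6, 12)→(0, 14): d=(-6,2) inclusive
  edge (0, 14)→(2, 12): d=(2,-2) inclusive
    (3,3)@(7, 7): e=[-20,28,0] → .  [on edge]
    (2,4)@(5, 9): e=[-12,20,0] → .  [on edge]
    (1,5)@(3, 11): e=[-4,12,0] → .  [on edge]
    (0,6)@(1, 13): e=[4,4,0] → X  [on edge]
    (1,6)@(3, 13): e=[4,0,4] → X  [on edge]
    (2,6)@(5, 13): e=[4,-4,8] → .
    (0,7)@(1, 15): e=[12,-8,4] → .
    (1,7)@(3, 15): e=[12,-12,8] → .
  covered (2 px):
    . . . .
    . . . .
    . . . .
    . . . .
    . . . .
    . . . .
    X X . .
    . . . .
    . . . .
    . . . .
T1:
  2·area = 40
  edge (8, 14)→(4, 17): d=(-4,3) inclusive
  edge (4, 17)→(8, 4): d=(4,-13) inclusive
  edge (8, 4)→(8, 14): d=(0,10) inclusive
    (3,4)@(7, 9): e=[23,7,10] → X
    (3,5)@(7, 11): e=[15,15,10] → X
    (3,6)@(7, 13): e=[7,23,10] → X
    (2,7)@(5, 15): e=[5,5,30] → X
    (3,7)@(7, 15): e=[-1,31,10] → .
    (2,8)@(5, 17): e=[-3,13,30] → .
  covered (4 px):
    . . . .
    . . . .
    . . . .
    . . . .
    . . . X
    . . . X
    . . . X
    . . X .
    . . . .
    . . . .

Final: [7,10,23]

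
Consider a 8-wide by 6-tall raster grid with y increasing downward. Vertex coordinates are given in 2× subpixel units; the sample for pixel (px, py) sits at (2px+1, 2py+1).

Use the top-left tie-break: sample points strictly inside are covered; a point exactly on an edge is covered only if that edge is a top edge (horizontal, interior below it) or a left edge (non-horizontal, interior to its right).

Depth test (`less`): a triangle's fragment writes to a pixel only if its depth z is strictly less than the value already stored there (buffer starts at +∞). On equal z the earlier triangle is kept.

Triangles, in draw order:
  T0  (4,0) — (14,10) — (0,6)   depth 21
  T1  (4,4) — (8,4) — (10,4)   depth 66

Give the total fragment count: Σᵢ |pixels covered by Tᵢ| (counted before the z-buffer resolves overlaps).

T0:
  2·area = 100
  edge (4, 0)→(14, 10): d=(10,10) right/bottom  bias=-1
  edge (14, 10)→(0, 6): d=(-14,-4) top-left  bias=+0
  edge (0, 6)→(4, 0): d=(4,-6) top-left  bias=+0
    (2,0)@(5, 1): e=[0,90,10] → ·  [on edge]
    (1,1)@(3, 3): e=[40,54,6] → #
    (2,1)@(5, 3): e=[20,62,18] → #
    (3,1)@(7, 3): e=[0,70,30] → ·  [on edge]
    (0,2)@(1, 5): e=[80,18,2] → #
    (3,2)@(7, 5): e=[20,42,38] → #
    (4,2)@(9, 5): e=[0,50,50] → ·  [on edge]
    (0,3)@(1, 7): e=[100,-10,10] → ·
    (1,3)@(3, 7): e=[80,-2,22] → ·
    (2,3)@(5, 7): e=[60,6,34] → #
    (4,3)@(9, 7): e=[20,22,58] → #
    (5,3)@(11, 7): e=[0,30,70] → ·  [on edge]
    (6,4)@(13, 9): e=[0,10,90] → ·  [on edge]
    (7,5)@(15, 11): e=[0,-10,110] → ·  [on edge]
  covered (10 px):
    · · · · · · · ·
    · # # · · · · ·
    # # # # · · · ·
    · · # # # · · ·
    · · · · · # · ·
    · · · · · · · ·
T1:
  degenerate (2·area = 0) — covers nothing

Result: 10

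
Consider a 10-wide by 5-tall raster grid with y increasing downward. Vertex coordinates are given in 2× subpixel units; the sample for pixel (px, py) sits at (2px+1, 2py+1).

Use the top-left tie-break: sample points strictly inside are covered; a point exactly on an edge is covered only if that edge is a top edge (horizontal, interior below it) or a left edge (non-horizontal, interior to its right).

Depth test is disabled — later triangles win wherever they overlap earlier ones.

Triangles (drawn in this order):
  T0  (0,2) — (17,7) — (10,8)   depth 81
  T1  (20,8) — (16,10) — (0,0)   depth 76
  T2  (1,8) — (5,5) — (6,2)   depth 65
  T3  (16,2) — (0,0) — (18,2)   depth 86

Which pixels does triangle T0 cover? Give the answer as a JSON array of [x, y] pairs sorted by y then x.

T0:
  2·area = 52
  edge (0, 2)→(17, 7): d=(17,5) right/bottom  bias=-1
  edge (17, 7)→(10, 8): d=(-7,1) right/bottom  bias=-1
  edge (10, 8)→(0, 2): d=(-10,-6) top-left  bias=+0
    (1,1)@(3, 3): e=[2,42,8] → #
    (2,1)@(5, 3): e=[-8,40,20] → ·
    (1,2)@(3, 5): e=[36,28,-12] → ·
    (2,2)@(5, 5): e=[26,26,0] → #  [on edge]
    (3,2)@(7, 5): e=[16,24,12] → #
    (4,2)@(9, 5): e=[6,22,24] → #
    (5,2)@(11, 5): e=[-4,20,36] → ·
    (2,3)@(5, 7): e=[60,12,-20] → ·
    (3,3)@(7, 7): e=[50,10,-8] → ·
    (4,3)@(9, 7): e=[40,8,4] → #
    (5,3)@(11, 7): e=[30,6,16] → #
    (6,3)@(13, 7): e=[20,4,28] → #
    (8,3)@(17, 7): e=[0,0,52] → ·  [on edge]
    (1,4)@(3, 9): e=[104,0,-52] → ·  [on edge]
  covered (8 px):
    · · · · · · · · · ·
    · # · · · · · · · ·
    · · # # # · · · · ·
    · · · · # # # # · ·
    · · · · · · · · · ·
T1:
  2·area = 72
  edge (20, 8)→(16, 10): d=(-4,2) right/bottom  bias=-1
  edge (16, 10)→(0, 0): d=(-16,-10) top-left  bias=+0
  edge (0, 0)→(20, 8): d=(20,8) right/bottom  bias=-1
    (2,1)@(5, 3): e=[50,2,20] → #
    (3,1)@(7, 3): e=[46,22,4] → #
    (4,1)@(9, 3): e=[42,42,-12] → ·
    (2,2)@(5, 5): e=[42,-30,60] → ·
    (3,2)@(7, 5): e=[38,-10,44] → ·
    (4,2)@(9, 5): e=[34,10,28] → #
    (5,2)@(11, 5): e=[30,30,12] → #
    (6,2)@(13, 5): e=[26,50,-4] → ·
    (4,3)@(9, 7): e=[26,-22,68] → ·
    (5,3)@(11, 7): e=[22,-2,52] → ·
    (6,3)@(13, 7): e=[18,18,36] → #
    (7,3)@(15, 7): e=[14,38,20] → #
  covered (9 px):
    · · · · · · · · · ·
    · · # # · · · · · ·
    · · · · # # · · · ·
    · · · · · · # # # ·
    · · · · · · · # # ·
T2:
  2·area = 9  (B↔C swapped to make it positive)
  edge (1, 8)→(6, 2): d=(5,-6) top-left  bias=+0
  edge (6, 2)→(5, 5): d=(-1,3) right/bottom  bias=-1
  edge (5, 5)→(1, 8): d=(-4,3) right/bottom  bias=-1
    (2,2)@(5, 5): e=[9,0,0] → ·  [on edge]
  covered (0 px):
    · · · · · · · · · ·
    · · · · · · · · · ·
    · · · · · · · · · ·
    · · · · · · · · · ·
    · · · · · · · · · ·
T3:
  2·area = 4
  edge (16, 2)→(0, 0): d=(-16,-2) top-left  bias=+0
  edge (0, 0)→(18, 2): d=(18,2) right/bottom  bias=-1
  edge (18, 2)→(16, 2): d=(-2,0) right/bottom  bias=-1
    (4,0)@(9, 1): e=[2,0,2] → ·  [on edge]
  covered (0 px):
    · · · · · · · · · ·
    · · · · · · · · · ·
    · · · · · · · · · ·
    · · · · · · · · · ·
    · · · · · · · · · ·

Result: [[1,1],[2,2],[3,2],[4,2],[4,3],[5,3],[6,3],[7,3]]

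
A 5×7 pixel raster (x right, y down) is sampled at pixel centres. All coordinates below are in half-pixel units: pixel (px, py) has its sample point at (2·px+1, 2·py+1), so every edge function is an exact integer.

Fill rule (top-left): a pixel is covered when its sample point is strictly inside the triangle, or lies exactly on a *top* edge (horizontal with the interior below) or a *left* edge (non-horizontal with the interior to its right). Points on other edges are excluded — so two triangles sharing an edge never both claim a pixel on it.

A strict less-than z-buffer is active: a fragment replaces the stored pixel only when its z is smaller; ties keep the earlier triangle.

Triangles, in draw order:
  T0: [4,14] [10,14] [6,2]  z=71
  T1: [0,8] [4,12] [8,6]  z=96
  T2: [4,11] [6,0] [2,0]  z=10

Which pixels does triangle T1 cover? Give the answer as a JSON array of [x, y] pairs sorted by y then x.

T0:
  2·area = 72  (B↔C swapped to make it positive)
  edge (4, 14)→(6, 2): d=(2,-12) top-left  bias=+0
  edge (6, 2)→(10, 14): d=(4,12) right/bottom  bias=-1
  edge (10, 14)→(4, 14): d=(-6,0) right/bottom  bias=-1
    (3,2)@(7, 5): e=[18,0,54] → ·  [on edge]
    (3,3)@(7, 7): e=[22,8,42] → #
    (4,3)@(9, 7): e=[46,-16,42] → ·
    (2,4)@(5, 9): e=[2,40,30] → #
    (4,4)@(9, 9): e=[50,-8,30] → ·
    (2,5)@(5, 11): e=[6,48,18] → #
    (4,5)@(9, 11): e=[54,0,18] → ·  [on edge]
    (2,6)@(5, 13): e=[10,56,6] → #
    (4,6)@(9, 13): e=[58,8,6] → #
  covered (8 px):
    · · · · ·
    · · · · ·
    · · · · ·
    · · · # ·
    · · # # ·
    · · # # ·
    · · # # #
T1:
  2·area = 40  (B↔C swapped to make it positive)
  edge (0, 8)→(8, 6): d=(8,-2) top-left  bias=+0
  edge (8, 6)→(4, 12): d=(-4,6) right/bottom  bias=-1
  edge (4, 12)→(0, 8): d=(-4,-4) top-left  bias=+0
    (2,3)@(5, 7): e=[2,14,24] → #
    (3,3)@(7, 7): e=[6,2,32] → #
    (4,3)@(9, 7): e=[10,-10,40] → ·
    (0,4)@(1, 9): e=[10,30,0] → #  [on edge]
    (1,4)@(3, 9): e=[14,18,8] → #
    (3,4)@(7, 9): e=[22,-6,24] → ·
    (0,5)@(1, 11): e=[26,22,-8] → ·
    (1,5)@(3, 11): e=[30,10,0] → #  [on edge]
    (2,5)@(5, 11): e=[34,-2,8] → ·
    (1,6)@(3, 13): e=[46,2,-8] → ·
    (2,6)@(5, 13): e=[50,-10,0] → ·  [on edge]
  covered (6 px):
    · · · · ·
    · · · · ·
    · · · · ·
    · · # # ·
    # # # · ·
    · # · · ·
    · · · · ·
T2:
  2·area = 44  (B↔C swapped to make it positive)
  edge (4, 11)→(2, 0): d=(-2,-11) top-left  bias=+0
  edge (2, 0)→(6, 0): d=(4,0) top-left  bias=+0
  edge (6, 0)→(4, 11): d=(-2,11) right/bottom  bias=-1
    (1,0)@(3, 1): e=[9,4,31] → #
    (2,0)@(5, 1): e=[31,4,9] → #
    (3,0)@(7, 1): e=[53,4,-13] → ·
    (1,1)@(3, 3): e=[5,12,27] → #
    (3,1)@(7, 3): e=[49,12,-17] → ·
    (1,2)@(3, 5): e=[1,20,23] → #
    (3,2)@(7, 5): e=[45,20,-21] → ·
    (1,3)@(3, 7): e=[-3,28,19] → ·
    (2,3)@(5, 7): e=[19,28,-3] → ·
  covered (6 px):
    · # # · ·
    · # # · ·
    · # # · ·
    · · · · ·
    · · · · ·
    · · · · ·
    · · · · ·

Final: [[2,3],[3,3],[0,4],[1,4],[2,4],[1,5]]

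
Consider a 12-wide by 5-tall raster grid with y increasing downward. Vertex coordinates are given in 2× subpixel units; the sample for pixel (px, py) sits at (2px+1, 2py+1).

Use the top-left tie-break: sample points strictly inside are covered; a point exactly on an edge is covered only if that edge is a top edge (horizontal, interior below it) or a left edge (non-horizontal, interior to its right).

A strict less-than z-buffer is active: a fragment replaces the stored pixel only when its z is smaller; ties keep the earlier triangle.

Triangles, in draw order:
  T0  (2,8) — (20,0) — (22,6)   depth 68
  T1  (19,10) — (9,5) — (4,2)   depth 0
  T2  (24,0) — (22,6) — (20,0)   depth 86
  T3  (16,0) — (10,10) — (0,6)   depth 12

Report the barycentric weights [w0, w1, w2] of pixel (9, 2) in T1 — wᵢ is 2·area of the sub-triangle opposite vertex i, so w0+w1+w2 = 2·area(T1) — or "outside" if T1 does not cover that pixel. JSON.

T0:
  2·area = 124
  edge (2, 8)→(20, 0): d=(18,-8) top-left  bias=+0
  edge (20, 0)→(22, 6): d=(2,6) right/bottom  bias=-1
  edge (22, 6)→(2, 8): d=(-20,2) right/bottom  bias=-1
    (9,0)@(19, 1): e=[10,8,106] → X
    (10,0)@(21, 1): e=[26,-4,102] → .
    (7,1)@(15, 3): e=[14,36,74] → X
    (8,1)@(17, 3): e=[30,24,70] → X
    (10,1)@(21, 3): e=[62,0,62] → .  [on edge]
    (4,2)@(9, 5): e=[2,76,46] → X
    (5,2)@(11, 5): e=[18,64,42] → X
    (6,2)@(13, 5): e=[34,52,38] → X
    (10,2)@(21, 5): e=[98,4,22] → X
    (11,2)@(23, 5): e=[114,-8,18] → .
    (2,3)@(5, 7): e=[6,104,14] → X
    (3,3)@(7, 7): e=[22,92,10] → X
    (11,4)@(23, 9): e=[186,0,-62] → .  [on edge]
  covered (15 px):
    . . . . . . . . . X . .
    . . . . . . . X X X . .
    . . . . X X X X X X X .
    . . X X X X . . . . . .
    . . . . . . . . . . . .
T1:
  2·area = 5
  edge (19, 10)→(9, 5): d=(-10,-5) top-left  bias=+0
  edge (9, 5)→(4, 2): d=(-5,-3) top-left  bias=+0
  edge (4, 2)→(19, 10): d=(15,8) right/bottom  bias=-1
    (0,0)@(1, 1): e=[0,-4,9] → .  [on edge]
    (2,1)@(5, 3): e=[0,-2,7] → .  [on edge]
    (4,2)@(9, 5): e=[0,0,5] → X  [on edge]
    (5,2)@(11, 5): e=[10,6,-11] → .
    (4,3)@(9, 7): e=[-20,-10,35] → .
    (6,3)@(13, 7): e=[0,2,3] → X  [on edge]
    (7,3)@(15, 7): e=[10,8,-13] → .
    (6,4)@(13, 9): e=[-20,-8,33] → .
    (8,4)@(17, 9): e=[0,4,1] → X  [on edge]
    (9,4)@(19, 9): e=[10,10,-15] → .
  covered (3 px):
    . . . . . . . . . . . .
    . . . . . . . . . . . .
    . . . . X . . . . . . .
    . . . . . . X . . . . .
    . . . . . . . . X . . .
T2:
  2·area = 24
  edge (24, 0)→(22, 6): d=(-2,6) right/bottom  bias=-1
  edge (22, 6)→(20, 0): d=(-2,-6) top-left  bias=+0
  edge (20, 0)→(24, 0): d=(4,0) top-left  bias=+0
    (10,0)@(21, 1): e=[16,4,4] → X
    (11,0)@(23, 1): e=[4,16,4] → X
    (10,1)@(21, 3): e=[12,0,12] → X  [on edge]
    (11,1)@(23, 3): e=[0,12,12] → .  [on edge]
    (10,2)@(21, 5): e=[8,-4,20] → .
    (10,4)@(21, 9): e=[0,-12,36] → .  [on edge]
    (11,4)@(23, 9): e=[-12,0,36] → .  [on edge]
  covered (3 px):
    . . . . . . . . . . X X
    . . . . . . . . . . X .
    . . . . . . . . . . . .
    . . . . . . . . . . . .
    . . . . . . . . . . . .
T3:
  2·area = 124
  edge (16, 0)→(10, 10): d=(-6,10) right/bottom  bias=-1
  edge (10, 10)→(0, 6): d=(-10,-4) top-left  bias=+0
  edge (0, 6)→(16, 0): d=(16,-6) top-left  bias=+0
    (7,0)@(15, 1): e=[4,110,10] → X
    (8,0)@(17, 1): e=[-16,118,22] → .
    (4,1)@(9, 3): e=[52,66,6] → X
    (5,1)@(11, 3): e=[32,74,18] → X
    (6,1)@(13, 3): e=[12,82,30] → X
    (7,1)@(15, 3): e=[-8,90,42] → .
    (1,2)@(3, 5): e=[100,22,2] → X
    (2,2)@(5, 5): e=[80,30,14] → X
    (3,2)@(7, 5): e=[60,38,26] → X
    (6,2)@(13, 5): e=[0,62,62] → .  [on edge]
    (1,3)@(3, 7): e=[88,2,34] → X
    (6,3)@(13, 7): e=[-12,42,94] → .
  covered (15 px):
    . . . . . . . X . . . .
    . . . . X X X . . . . .
    . X X X X X . . . . . .
    . X X X X X . . . . . .
    . . . . X . . . . . . .

Answer: "outside"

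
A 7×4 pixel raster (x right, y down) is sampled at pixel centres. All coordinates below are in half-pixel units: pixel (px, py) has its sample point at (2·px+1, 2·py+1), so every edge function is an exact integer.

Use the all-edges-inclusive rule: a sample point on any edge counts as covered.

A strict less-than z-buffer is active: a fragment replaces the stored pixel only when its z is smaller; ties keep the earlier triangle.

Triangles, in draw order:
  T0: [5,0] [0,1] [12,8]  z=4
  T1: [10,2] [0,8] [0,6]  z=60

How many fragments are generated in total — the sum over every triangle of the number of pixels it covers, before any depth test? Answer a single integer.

T0:
  2·area = 47  (B↔C swapped to make it positive)
  edge (5, 0)→(12, 8): d=(7,8) inclusive
  edge (12, 8)→(0, 1): d=(-12,-7) inclusive
  edge (0, 1)→(5, 0): d=(5,-1) inclusive
    (0,0)@(1, 1): e=[39,7,1] → █
    (1,0)@(3, 1): e=[23,21,3] → █
    (2,0)@(5, 1): e=[7,35,5] → █
    (3,0)@(7, 1): e=[-9,49,7] → ·
    (0,1)@(1, 3): e=[53,-17,11] → ·
    (1,1)@(3, 3): e=[37,-3,13] → ·
    (2,1)@(5, 3): e=[21,11,15] → █
    (3,1)@(7, 3): e=[5,25,17] → █
    (4,1)@(9, 3): e=[-11,39,19] → ·
    (2,2)@(5, 5): e=[35,-13,25] → ·
    (3,2)@(7, 5): e=[19,1,27] → █
    (4,2)@(9, 5): e=[3,15,29] → █
  covered (8 px):
    █ █ █ · · · ·
    · · █ █ · · ·
    · · · █ █ · ·
    · · · · · █ ·
T1:
  2·area = 20
  edge (10, 2)→(0, 8): d=(-10,6) inclusive
  edge (0, 8)→(0, 6): d=(0,-2) inclusive
  edge (0, 6)→(10, 2): d=(10,-4) inclusive
    (1,2)@(3, 5): e=[12,6,2] → █
    (2,2)@(5, 5): e=[0,10,10] → █  [on edge]
    (3,2)@(7, 5): e=[-12,14,18] → ·
    (0,3)@(1, 7): e=[4,2,14] → █
    (1,3)@(3, 7): e=[-8,6,22] → ·
    (2,3)@(5, 7): e=[-20,10,30] → ·
  covered (3 px):
    · · · · · · ·
    · · · · · · ·
    · █ █ · · · ·
    █ · · · · · ·

Final: 11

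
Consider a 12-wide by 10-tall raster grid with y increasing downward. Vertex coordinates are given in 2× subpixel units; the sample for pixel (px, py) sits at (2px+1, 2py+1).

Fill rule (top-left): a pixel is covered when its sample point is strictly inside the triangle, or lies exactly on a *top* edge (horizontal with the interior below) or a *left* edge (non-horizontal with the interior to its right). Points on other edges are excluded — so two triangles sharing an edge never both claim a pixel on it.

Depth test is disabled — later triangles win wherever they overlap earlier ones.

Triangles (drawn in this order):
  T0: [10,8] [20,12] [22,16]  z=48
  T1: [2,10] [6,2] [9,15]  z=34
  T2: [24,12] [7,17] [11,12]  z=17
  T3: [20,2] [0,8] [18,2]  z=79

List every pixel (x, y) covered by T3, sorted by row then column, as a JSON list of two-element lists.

T0:
  2·area = 32
  edge (10, 8)→(20, 12): d=(10,4) right/bottom  bias=-1
  edge (20, 12)→(22, 16): d=(2,4) right/bottom  bias=-1
  edge (22, 16)→(10, 8): d=(-12,-8) top-left  bias=+0
    (7,5)@(15, 11): e=[10,18,4] → X
    (8,5)@(17, 11): e=[2,10,20] → X
    (9,5)@(19, 11): e=[-6,2,36] → .
    (7,6)@(15, 13): e=[30,22,-20] → .
    (8,6)@(17, 13): e=[22,14,-4] → .
    (9,6)@(19, 13): e=[14,6,12] → X
    (10,6)@(21, 13): e=[6,-2,28] → .
    (9,7)@(19, 15): e=[34,10,-12] → .
    (10,7)@(21, 15): e=[26,2,4] → X
    (11,7)@(23, 15): e=[18,-6,20] → .
    (10,8)@(21, 17): e=[46,6,-20] → .
  covered (4 px):
    . . . . . . . . . . . .
    . . . . . . . . . . . .
    . . . . . . . . . . . .
    . . . . . . . . . . . .
    . . . . . . . . . . . .
    . . . . . . . X X . . .
    . . . . . . . . . X . .
    . . . . . . . . . . X .
    . . . . . . . . . . . .
    . . . . . . . . . . . .
T1:
  2·area = 76
  edge (2, 10)→(6, 2): d=(4,-8) top-left  bias=+0
  edge (6, 2)→(9, 15): d=(3,13) right/bottom  bias=-1
  edge (9, 15)→(2, 10): d=(-7,-5) top-left  bias=+0
    (2,2)@(5, 5): e=[4,22,50] → X
    (3,2)@(7, 5): e=[20,-4,60] → .
    (2,3)@(5, 7): e=[12,28,36] → X
    (3,3)@(7, 7): e=[28,2,46] → X
    (4,3)@(9, 7): e=[44,-24,56] → .
    (1,4)@(3, 9): e=[4,60,12] → X
    (4,4)@(9, 9): e=[52,-18,42] → .
    (1,5)@(3, 11): e=[12,66,-2] → .
    (2,5)@(5, 11): e=[28,40,8] → X
    (4,5)@(9, 11): e=[60,-12,28] → .
    (2,6)@(5, 13): e=[36,46,-6] → .
    (3,6)@(7, 13): e=[52,20,4] → X
    (4,7)@(9, 15): e=[76,0,0] → .  [on edge]
  covered (9 px):
    . . . . . . . . . . . .
    . . . . . . . . . . . .
    . . X . . . . . . . . .
    . . X X . . . . . . . .
    . X X X . . . . . . . .
    . . X X . . . . . . . .
    . . . X . . . . . . . .
    . . . . . . . . . . . .
    . . . . . . . . . . . .
    . . . . . . . . . . . .
T2:
  2·area = 65
  edge (24, 12)→(7, 17): d=(-17,5) right/bottom  bias=-1
  edge (7, 17)→(11, 12): d=(4,-5) top-left  bias=+0
  edge (11, 12)→(24, 12): d=(13,0) top-left  bias=+0
    (7,3)@(15, 7): e=[130,0,-65] → .  [on edge]
    (5,6)@(11, 13): e=[48,4,13] → X
    (6,6)@(13, 13): e=[38,14,13] → X
    (7,6)@(15, 13): e=[28,24,13] → X
    (8,6)@(17, 13): e=[18,34,13] → X
    (9,6)@(19, 13): e=[8,44,13] → X
    (10,6)@(21, 13): e=[-2,54,13] → .
    (4,7)@(9, 15): e=[24,2,39] → X
    (7,7)@(15, 15): e=[-6,32,39] → .
    (8,7)@(17, 15): e=[-16,42,39] → .
    (9,7)@(19, 15): e=[-26,52,39] → .
    (3,8)@(7, 17): e=[0,0,65] → .  [on edge]
  covered (8 px):
    . . . . . . . . . . . .
    . . . . . . . . . . . .
    . . . . . . . . . . . .
    . . . . . . . . . . . .
    . . . . . . . . . . . .
    . . . . . . . . . . . .
    . . . . . X X X X X . .
    . . . . X X X . . . . .
    . . . . . . . . . . . .
    . . . . . . . . . . . .
T3:
  2·area = 12
  edge (20, 2)→(0, 8): d=(-20,6) right/bottom  bias=-1
  edge (0, 8)→(18, 2): d=(18,-6) top-left  bias=+0
  edge (18, 2)→(20, 2): d=(2,0) top-left  bias=+0
    (10,0)@(21, 1): e=[14,0,-2] → .  [on edge]
    (7,1)@(15, 3): e=[10,0,2] → X  [on edge]
    (8,1)@(17, 3): e=[-2,12,2] → .
    (4,2)@(9, 5): e=[6,0,6] → X  [on edge]
    (5,2)@(11, 5): e=[-6,12,6] → .
    (7,2)@(15, 5): e=[-30,36,6] → .
    (1,3)@(3, 7): e=[2,0,10] → X  [on edge]
    (2,3)@(5, 7): e=[-10,12,10] → .
    (4,3)@(9, 7): e=[-34,36,10] → .
    (1,4)@(3, 9): e=[-38,36,14] → .
  covered (3 px):
    . . . . . . . . . . . .
    . . . . . . . X . . . .
    . . . . X . . . . . . .
    . X . . . . . . . . . .
    . . . . . . . . . . . .
    . . . . . . . . . . . .
    . . . . . . . . . . . .
    . . . . . . . . . . . .
    . . . . . . . . . . . .
    . . . . . . . . . . . .

Final: [[7,1],[4,2],[1,3]]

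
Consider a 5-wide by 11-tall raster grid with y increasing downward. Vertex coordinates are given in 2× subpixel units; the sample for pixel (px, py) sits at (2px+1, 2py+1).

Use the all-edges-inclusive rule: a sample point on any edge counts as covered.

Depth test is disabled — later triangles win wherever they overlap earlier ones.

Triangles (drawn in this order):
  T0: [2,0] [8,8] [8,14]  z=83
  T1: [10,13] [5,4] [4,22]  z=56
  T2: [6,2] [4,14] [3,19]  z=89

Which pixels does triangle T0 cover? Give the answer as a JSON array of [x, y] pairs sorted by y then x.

T0:
  2·area = 36
  edge (2, 0)→(8, 8): d=(6,8) inclusive
  edge (8, 8)→(8, 14): d=(0,6) inclusive
  edge (8, 14)→(2, 0): d=(-6,-14) inclusive
    (2,2)@(5, 5): e=[6,18,12] → X
    (3,2)@(7, 5): e=[-10,6,40] → .
    (2,3)@(5, 7): e=[18,18,0] → X  [on edge]
    (3,3)@(7, 7): e=[2,6,28] → X
    (4,3)@(9, 7): e=[-14,-6,56] → .
    (2,4)@(5, 9): e=[30,18,-12] → .
    (3,4)@(7, 9): e=[14,6,16] → X
    (4,4)@(9, 9): e=[-2,-6,44] → .
    (3,5)@(7, 11): e=[26,6,4] → X
    (4,5)@(9, 11): e=[10,-6,32] → .
    (3,6)@(7, 13): e=[38,6,-8] → .
  covered (5 px):
    . . . . .
    . . . . .
    . . X . .
    . . X X .
    . . . X .
    . . . X .
    . . . . .
    . . . . .
    . . . . .
    . . . . .
    . . . . .
T1:
  2·area = 99  (B↔C swapped to make it positive)
  edge (10, 13)→(4, 22): d=(-6,9) inclusive
  edge (4, 22)→(5, 4): d=(1,-18) inclusive
  edge (5, 4)→(10, 13): d=(5,9) inclusive
    (2,2)@(5, 5): e=[93,1,5] → X
    (3,2)@(7, 5): e=[75,37,-13] → .
    (2,3)@(5, 7): e=[81,3,15] → X
    (3,3)@(7, 7): e=[63,39,-3] → .
    (2,4)@(5, 9): e=[69,5,25] → X
    (3,4)@(7, 9): e=[51,41,7] → X
    (4,4)@(9, 9): e=[33,77,-11] → .
    (2,5)@(5, 11): e=[57,7,35] → X
    (4,5)@(9, 11): e=[21,79,-1] → .
    (2,6)@(5, 13): e=[45,9,45] → X
    (4,6)@(9, 13): e=[9,81,9] → X
    (2,7)@(5, 15): e=[33,11,55] → X
  covered (14 px):
    . . . . .
    . . . . .
    . . X . .
    . . X . .
    . . X X .
    . . X X .
    . . X X X
    . . X X .
    . . X X .
    . . X . .
    . . . . .
T2:
  2·area = 2
  edge (6, 2)→(4, 14): d=(-2,12) inclusive
  edge (4, 14)→(3, 19): d=(-1,5) inclusive
  edge (3, 19)→(6, 2): d=(3,-17) inclusive
    (2,4)@(5, 9): e=[-2,0,4] → .  [on edge]
    (1,9)@(3, 19): e=[2,0,0] → X  [on edge]
    (2,9)@(5, 19): e=[-22,-10,34] → .
    (1,10)@(3, 21): e=[-2,-2,6] → .
  covered (1 px):
    . . . . .
    . . . . .
    . . . . .
    . . . . .
    . . . . .
    . . . . .
    . . . . .
    . . . . .
    . . . . .
    . X . . .
    . . . . .

Answer: [[2,2],[2,3],[3,3],[3,4],[3,5]]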